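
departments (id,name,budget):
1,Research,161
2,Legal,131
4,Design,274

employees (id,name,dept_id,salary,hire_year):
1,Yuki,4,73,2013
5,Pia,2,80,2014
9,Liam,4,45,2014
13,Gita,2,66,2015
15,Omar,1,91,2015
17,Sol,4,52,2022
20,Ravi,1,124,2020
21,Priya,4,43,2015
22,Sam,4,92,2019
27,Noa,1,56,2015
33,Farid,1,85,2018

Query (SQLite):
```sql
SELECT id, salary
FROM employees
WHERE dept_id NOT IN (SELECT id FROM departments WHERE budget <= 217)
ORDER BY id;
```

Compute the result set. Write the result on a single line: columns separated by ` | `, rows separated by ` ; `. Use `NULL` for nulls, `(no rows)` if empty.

Inner query: departments.id where budget <= 217.
Outer: keep employees rows whose dept_id is not in that set.
Inner query → {1, 2}

1 | 73 ; 9 | 45 ; 17 | 52 ; 21 | 43 ; 22 | 92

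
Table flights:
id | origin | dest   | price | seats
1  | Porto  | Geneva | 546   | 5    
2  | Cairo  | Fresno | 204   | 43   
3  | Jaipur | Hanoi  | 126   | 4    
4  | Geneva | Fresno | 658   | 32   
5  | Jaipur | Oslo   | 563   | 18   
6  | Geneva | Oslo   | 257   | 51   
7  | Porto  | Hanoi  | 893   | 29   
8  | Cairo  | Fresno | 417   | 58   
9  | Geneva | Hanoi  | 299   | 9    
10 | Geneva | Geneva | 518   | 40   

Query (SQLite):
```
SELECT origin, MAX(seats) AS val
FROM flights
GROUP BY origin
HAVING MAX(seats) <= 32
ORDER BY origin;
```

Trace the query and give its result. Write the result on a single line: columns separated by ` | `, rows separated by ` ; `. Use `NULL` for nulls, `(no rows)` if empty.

Partition flights by origin; compute MAX(seats) within each group.
HAVING: keep groups where MAX(seats) <= 32.
  Cairo: ids {2, 8} → MAX(seats)=58
  Geneva: ids {4, 6, 9, 10} → MAX(seats)=51
  Jaipur: ids {3, 5} → MAX(seats)=18
  Porto: ids {1, 7} → MAX(seats)=29

Jaipur | 18 ; Porto | 29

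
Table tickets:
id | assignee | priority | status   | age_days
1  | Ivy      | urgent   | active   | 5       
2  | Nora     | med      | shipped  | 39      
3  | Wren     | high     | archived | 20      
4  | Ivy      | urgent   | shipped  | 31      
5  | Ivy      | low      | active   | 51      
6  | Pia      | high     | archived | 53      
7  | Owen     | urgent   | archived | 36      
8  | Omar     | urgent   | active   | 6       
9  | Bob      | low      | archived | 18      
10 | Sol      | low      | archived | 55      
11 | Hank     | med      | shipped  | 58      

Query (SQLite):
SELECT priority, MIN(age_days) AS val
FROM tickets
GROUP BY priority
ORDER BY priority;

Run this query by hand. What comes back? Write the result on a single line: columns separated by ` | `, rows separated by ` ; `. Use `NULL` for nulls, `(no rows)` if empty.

high | 20 ; low | 18 ; med | 39 ; urgent | 5

Partition tickets by priority; compute MIN(age_days) within each group.
  high: ids {3, 6} → MIN(age_days)=20
  low: ids {5, 9, 10} → MIN(age_days)=18
  med: ids {2, 11} → MIN(age_days)=39
  urgent: ids {1, 4, 7, 8} → MIN(age_days)=5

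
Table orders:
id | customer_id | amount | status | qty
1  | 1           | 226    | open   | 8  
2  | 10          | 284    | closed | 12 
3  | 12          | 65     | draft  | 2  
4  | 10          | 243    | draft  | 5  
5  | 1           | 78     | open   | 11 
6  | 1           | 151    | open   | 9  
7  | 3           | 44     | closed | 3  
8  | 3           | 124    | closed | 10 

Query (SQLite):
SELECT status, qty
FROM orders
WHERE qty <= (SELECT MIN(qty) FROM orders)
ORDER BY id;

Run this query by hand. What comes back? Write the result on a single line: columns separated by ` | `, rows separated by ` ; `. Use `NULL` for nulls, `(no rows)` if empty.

draft | 2

Scalar subquery: MIN(qty) over all orders rows = 2.
Keep rows where qty <= that value.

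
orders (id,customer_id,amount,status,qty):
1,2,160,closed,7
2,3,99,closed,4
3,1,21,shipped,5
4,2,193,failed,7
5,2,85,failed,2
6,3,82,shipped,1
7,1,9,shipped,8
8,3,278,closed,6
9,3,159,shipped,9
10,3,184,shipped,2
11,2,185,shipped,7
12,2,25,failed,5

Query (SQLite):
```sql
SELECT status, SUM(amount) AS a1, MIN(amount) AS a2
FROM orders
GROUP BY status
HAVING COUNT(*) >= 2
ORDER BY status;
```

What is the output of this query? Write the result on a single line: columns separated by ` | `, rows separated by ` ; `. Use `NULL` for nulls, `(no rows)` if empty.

closed | 537 | 99 ; failed | 303 | 25 ; shipped | 640 | 9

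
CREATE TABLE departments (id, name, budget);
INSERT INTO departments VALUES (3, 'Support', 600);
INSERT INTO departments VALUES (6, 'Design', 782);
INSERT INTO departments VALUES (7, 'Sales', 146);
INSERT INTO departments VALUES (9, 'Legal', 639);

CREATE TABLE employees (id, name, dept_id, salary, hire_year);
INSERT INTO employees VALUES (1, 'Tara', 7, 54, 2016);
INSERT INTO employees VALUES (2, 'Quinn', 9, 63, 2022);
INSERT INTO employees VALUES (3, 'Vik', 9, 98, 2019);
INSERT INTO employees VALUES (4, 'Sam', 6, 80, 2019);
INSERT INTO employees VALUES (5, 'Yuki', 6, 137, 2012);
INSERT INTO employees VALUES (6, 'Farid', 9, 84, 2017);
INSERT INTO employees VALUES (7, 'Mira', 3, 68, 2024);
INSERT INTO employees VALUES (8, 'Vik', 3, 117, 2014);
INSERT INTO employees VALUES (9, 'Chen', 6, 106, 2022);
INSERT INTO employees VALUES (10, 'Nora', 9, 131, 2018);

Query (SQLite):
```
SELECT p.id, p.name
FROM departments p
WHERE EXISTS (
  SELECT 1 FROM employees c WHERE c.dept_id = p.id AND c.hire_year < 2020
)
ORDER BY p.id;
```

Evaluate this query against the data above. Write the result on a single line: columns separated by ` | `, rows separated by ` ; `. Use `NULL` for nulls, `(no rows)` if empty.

For each departments row, check whether any employees with matching dept_id has hire_year < 2020.
Keep rows where that is true.

3 | Support ; 6 | Design ; 7 | Sales ; 9 | Legal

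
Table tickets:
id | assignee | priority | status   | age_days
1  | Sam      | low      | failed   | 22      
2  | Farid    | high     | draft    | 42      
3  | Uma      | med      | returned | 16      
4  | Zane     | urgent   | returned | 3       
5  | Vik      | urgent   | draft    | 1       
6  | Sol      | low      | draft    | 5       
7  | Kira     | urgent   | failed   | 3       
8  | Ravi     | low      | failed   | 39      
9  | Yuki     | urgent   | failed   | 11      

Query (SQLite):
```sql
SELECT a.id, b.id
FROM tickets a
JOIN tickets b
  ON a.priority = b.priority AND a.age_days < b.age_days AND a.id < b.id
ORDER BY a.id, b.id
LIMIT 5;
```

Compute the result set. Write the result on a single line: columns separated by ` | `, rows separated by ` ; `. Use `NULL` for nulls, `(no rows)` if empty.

1 | 8 ; 4 | 9 ; 5 | 7 ; 5 | 9 ; 6 | 8

Pairs (a,b) with same priority, a.age_days < b.age_days, a.id < b.id.
priority groups: high:{2} low:{1,6,8} med:{3} urgent:{4,5,7,9}
Ordered by (a.id, b.id); first 5.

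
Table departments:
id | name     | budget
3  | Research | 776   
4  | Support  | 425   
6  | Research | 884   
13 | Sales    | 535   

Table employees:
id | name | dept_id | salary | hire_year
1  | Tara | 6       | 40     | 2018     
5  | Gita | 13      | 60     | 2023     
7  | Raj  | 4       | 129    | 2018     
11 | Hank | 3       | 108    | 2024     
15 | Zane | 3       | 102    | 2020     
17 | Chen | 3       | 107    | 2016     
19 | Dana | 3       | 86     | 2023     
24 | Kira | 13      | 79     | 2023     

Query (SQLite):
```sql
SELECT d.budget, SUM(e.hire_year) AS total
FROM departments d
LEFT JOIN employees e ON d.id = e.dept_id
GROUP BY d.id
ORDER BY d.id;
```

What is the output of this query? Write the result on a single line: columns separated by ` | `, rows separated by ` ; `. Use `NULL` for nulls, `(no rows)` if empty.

LEFT JOIN keeps every departments row; unmatched ones get NULL for employees columns.
Group by departments.id and compute SUM(e.hire_year). SUM over an all-NULL group is NULL.
  3: ids {11, 15, 17, 19} → SUM(e.hire_year)=8083
  4: ids {7} → SUM(e.hire_year)=2018
  6: ids {1} → SUM(e.hire_year)=2018
  13: ids {5, 24} → SUM(e.hire_year)=4046

776 | 8083 ; 425 | 2018 ; 884 | 2018 ; 535 | 4046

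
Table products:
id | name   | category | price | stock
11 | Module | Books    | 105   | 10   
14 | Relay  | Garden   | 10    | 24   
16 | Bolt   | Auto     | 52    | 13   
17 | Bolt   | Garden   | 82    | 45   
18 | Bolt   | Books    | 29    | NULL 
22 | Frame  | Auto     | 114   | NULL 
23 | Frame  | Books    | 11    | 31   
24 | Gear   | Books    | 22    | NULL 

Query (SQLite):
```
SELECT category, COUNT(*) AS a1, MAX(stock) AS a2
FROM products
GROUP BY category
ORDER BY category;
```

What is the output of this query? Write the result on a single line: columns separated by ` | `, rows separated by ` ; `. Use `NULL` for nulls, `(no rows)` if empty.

Group products by category.
Per group compute: COUNT(*), MAX(stock).
  Auto: ids {16, 22} → COUNT(*)=2, MAX(stock)=13
  Books: ids {11, 18, 23, 24} → COUNT(*)=4, MAX(stock)=31
  Garden: ids {14, 17} → COUNT(*)=2, MAX(stock)=45

Auto | 2 | 13 ; Books | 4 | 31 ; Garden | 2 | 45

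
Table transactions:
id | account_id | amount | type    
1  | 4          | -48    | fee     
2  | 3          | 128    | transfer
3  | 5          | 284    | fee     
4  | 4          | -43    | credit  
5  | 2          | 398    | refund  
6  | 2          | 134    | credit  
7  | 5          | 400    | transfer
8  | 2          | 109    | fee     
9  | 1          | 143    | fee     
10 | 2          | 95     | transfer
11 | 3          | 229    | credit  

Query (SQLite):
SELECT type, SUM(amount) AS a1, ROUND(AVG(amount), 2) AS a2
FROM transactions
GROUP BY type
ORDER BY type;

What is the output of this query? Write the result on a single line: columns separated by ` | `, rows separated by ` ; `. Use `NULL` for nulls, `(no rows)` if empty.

credit | 320 | 106.67 ; fee | 488 | 122 ; refund | 398 | 398 ; transfer | 623 | 207.67

Group transactions by type.
Per group compute: SUM(amount), ROUND(AVG(amount), 2).
  credit: ids {4, 6, 11} → SUM(amount)=320, ROUND(AVG(amount), 2)=106.67
  fee: ids {1, 3, 8, 9} → SUM(amount)=488, ROUND(AVG(amount), 2)=122
  refund: ids {5} → SUM(amount)=398, ROUND(AVG(amount), 2)=398
  transfer: ids {2, 7, 10} → SUM(amount)=623, ROUND(AVG(amount), 2)=207.67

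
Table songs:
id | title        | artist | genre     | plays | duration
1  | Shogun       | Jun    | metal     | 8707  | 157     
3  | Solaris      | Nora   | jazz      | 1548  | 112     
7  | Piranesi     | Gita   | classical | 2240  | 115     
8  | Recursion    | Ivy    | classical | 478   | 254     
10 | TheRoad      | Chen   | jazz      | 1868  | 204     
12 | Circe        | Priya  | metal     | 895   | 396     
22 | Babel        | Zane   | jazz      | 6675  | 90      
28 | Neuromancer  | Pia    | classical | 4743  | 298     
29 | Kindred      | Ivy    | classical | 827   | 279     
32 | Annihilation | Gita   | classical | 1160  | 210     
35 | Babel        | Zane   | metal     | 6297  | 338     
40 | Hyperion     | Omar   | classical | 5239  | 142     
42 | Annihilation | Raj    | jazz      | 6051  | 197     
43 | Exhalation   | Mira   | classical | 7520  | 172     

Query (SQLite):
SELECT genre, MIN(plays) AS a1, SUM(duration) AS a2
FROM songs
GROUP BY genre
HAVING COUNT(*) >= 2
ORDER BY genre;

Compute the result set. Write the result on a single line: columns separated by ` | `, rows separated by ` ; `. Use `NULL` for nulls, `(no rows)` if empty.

Group songs by genre.
Per group compute: MIN(plays), SUM(duration).
HAVING: drop groups with fewer than 2 rows.
  classical: ids {7, 8, 28, 29, 32, 40, 43} → MIN(plays)=478, SUM(duration)=1470
  jazz: ids {3, 10, 22, 42} → MIN(plays)=1548, SUM(duration)=603
  metal: ids {1, 12, 35} → MIN(plays)=895, SUM(duration)=891

classical | 478 | 1470 ; jazz | 1548 | 603 ; metal | 895 | 891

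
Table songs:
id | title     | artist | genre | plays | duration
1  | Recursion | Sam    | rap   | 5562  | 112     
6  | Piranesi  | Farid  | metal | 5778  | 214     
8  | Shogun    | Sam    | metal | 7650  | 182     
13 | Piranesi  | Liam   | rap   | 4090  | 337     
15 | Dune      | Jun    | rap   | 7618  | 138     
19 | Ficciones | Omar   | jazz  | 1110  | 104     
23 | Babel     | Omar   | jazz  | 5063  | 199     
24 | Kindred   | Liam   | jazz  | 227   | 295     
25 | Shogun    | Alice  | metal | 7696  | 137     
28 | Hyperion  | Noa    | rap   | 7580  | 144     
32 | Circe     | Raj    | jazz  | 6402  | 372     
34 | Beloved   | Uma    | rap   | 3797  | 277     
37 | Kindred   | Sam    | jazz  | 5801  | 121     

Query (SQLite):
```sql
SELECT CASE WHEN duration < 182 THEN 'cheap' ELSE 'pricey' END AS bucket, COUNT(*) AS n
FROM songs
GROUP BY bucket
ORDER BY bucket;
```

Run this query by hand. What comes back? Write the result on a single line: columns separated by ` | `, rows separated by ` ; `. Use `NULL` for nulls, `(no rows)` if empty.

Bucket rows by duration < 182 → 'cheap' else 'pricey'; count each bucket.

cheap | 6 ; pricey | 7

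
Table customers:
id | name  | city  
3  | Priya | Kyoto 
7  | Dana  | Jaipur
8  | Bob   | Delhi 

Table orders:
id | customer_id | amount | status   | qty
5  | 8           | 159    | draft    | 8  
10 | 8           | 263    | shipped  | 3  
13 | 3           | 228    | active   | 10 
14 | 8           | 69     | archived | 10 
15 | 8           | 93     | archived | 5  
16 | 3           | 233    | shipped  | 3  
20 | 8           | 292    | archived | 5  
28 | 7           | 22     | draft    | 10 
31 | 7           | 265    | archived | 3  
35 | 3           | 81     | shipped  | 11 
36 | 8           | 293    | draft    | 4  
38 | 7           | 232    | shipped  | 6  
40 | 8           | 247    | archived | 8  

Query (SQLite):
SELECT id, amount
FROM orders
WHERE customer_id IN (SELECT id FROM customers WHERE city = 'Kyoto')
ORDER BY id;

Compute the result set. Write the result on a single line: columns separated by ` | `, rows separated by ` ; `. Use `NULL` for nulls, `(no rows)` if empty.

Inner query: customers.id where city = 'Kyoto'.
Outer: keep orders rows whose customer_id is in that set.
Inner query → {3}

13 | 228 ; 16 | 233 ; 35 | 81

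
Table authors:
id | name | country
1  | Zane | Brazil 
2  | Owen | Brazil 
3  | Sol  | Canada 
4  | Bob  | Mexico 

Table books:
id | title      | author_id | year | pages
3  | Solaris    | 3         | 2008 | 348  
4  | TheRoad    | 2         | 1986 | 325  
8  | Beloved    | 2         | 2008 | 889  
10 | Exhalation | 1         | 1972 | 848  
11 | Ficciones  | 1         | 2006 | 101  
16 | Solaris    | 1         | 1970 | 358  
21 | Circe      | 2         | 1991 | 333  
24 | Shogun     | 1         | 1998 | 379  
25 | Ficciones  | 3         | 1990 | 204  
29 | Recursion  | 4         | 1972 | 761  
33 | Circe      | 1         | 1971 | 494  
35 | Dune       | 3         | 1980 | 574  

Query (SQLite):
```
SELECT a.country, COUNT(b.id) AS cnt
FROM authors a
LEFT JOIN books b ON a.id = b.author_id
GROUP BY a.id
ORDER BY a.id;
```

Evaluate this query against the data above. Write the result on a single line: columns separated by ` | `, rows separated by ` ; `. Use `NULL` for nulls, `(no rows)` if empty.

Brazil | 5 ; Brazil | 3 ; Canada | 3 ; Mexico | 1

LEFT JOIN keeps every authors row; unmatched ones get NULL for books columns.
Group by authors.id and compute COUNT(b.id). COUNT(col) of an all-NULL group is 0.
  1: ids {10, 11, 16, 24, 33} → COUNT(b.id)=5
  2: ids {4, 8, 21} → COUNT(b.id)=3
  3: ids {3, 25, 35} → COUNT(b.id)=3
  4: ids {29} → COUNT(b.id)=1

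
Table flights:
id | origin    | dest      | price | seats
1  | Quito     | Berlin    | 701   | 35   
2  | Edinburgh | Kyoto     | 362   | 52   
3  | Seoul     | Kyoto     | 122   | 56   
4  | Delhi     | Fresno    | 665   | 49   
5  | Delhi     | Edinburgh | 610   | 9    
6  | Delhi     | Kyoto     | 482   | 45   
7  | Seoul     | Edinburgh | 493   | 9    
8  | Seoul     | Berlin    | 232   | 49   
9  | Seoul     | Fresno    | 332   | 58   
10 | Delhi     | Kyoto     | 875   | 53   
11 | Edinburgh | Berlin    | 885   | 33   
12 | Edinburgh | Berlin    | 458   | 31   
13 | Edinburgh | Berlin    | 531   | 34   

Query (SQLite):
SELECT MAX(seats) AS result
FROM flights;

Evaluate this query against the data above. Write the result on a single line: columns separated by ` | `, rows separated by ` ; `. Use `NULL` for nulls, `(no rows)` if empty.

All seats values: [35, 52, 56, 49, 9, 45, 9, 49, 58, 53, 33, 31, 34].
MAX of non-NULL values = 58.

58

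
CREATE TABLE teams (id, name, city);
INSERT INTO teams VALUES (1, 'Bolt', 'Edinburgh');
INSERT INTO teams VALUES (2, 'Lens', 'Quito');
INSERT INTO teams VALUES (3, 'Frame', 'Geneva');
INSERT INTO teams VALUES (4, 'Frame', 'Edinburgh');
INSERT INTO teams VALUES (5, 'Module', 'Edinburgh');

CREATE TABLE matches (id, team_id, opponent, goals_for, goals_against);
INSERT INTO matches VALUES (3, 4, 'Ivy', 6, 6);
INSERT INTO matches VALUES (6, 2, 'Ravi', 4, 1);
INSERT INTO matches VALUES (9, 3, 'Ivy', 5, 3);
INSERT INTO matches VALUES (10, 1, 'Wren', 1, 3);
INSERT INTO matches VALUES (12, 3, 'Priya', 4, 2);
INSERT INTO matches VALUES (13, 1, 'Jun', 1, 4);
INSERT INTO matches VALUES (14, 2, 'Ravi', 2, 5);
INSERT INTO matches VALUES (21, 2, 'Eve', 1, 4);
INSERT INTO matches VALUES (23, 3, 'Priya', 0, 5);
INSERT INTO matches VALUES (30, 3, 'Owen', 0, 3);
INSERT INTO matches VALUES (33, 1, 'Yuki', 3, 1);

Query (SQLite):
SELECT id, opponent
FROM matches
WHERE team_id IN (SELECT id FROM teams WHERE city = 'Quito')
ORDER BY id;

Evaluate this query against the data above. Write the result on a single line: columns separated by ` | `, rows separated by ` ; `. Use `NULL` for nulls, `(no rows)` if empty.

Inner query: teams.id where city = 'Quito'.
Outer: keep matches rows whose team_id is in that set.
Inner query → {2}

6 | Ravi ; 14 | Ravi ; 21 | Eve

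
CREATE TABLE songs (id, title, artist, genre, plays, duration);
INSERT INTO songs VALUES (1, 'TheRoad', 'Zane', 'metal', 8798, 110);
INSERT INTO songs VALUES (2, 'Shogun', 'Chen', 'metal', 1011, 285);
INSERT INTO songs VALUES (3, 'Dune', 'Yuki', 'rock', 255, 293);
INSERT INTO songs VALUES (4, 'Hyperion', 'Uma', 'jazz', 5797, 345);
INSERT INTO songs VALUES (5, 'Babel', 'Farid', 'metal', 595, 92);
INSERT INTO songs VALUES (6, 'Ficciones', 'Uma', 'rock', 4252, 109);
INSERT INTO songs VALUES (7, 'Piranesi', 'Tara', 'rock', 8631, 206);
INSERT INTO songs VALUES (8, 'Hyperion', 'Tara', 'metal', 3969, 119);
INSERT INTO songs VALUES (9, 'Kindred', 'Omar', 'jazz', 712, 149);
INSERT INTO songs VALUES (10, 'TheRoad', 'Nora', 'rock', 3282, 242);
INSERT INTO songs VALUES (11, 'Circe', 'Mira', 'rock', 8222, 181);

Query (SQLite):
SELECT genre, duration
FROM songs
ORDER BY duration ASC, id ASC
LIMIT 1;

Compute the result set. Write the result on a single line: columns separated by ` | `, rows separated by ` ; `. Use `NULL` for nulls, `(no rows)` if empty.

metal | 92

Sort by duration asc, tiebreak id asc: (92, id=5), (109, id=6), (110, id=1), (119, id=8) …. Take first 1.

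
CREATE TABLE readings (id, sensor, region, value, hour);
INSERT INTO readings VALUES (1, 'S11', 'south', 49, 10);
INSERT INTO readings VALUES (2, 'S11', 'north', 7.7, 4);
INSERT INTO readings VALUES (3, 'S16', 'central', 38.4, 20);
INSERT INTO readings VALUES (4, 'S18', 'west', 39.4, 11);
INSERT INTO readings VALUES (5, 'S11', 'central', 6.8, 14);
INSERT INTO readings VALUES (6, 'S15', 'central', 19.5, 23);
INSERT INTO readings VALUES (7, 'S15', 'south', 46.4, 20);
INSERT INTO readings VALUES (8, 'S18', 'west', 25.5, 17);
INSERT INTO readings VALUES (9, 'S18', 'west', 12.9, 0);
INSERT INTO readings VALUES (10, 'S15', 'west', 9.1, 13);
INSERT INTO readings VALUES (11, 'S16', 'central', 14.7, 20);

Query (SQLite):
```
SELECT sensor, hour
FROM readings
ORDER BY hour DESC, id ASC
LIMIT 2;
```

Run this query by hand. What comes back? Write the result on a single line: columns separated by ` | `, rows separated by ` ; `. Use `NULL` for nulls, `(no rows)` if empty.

S15 | 23 ; S16 | 20

Sort by hour desc, tiebreak id asc: (23, id=6), (20, id=3), (20, id=7), (20, id=11), (17, id=8) …. Take first 2.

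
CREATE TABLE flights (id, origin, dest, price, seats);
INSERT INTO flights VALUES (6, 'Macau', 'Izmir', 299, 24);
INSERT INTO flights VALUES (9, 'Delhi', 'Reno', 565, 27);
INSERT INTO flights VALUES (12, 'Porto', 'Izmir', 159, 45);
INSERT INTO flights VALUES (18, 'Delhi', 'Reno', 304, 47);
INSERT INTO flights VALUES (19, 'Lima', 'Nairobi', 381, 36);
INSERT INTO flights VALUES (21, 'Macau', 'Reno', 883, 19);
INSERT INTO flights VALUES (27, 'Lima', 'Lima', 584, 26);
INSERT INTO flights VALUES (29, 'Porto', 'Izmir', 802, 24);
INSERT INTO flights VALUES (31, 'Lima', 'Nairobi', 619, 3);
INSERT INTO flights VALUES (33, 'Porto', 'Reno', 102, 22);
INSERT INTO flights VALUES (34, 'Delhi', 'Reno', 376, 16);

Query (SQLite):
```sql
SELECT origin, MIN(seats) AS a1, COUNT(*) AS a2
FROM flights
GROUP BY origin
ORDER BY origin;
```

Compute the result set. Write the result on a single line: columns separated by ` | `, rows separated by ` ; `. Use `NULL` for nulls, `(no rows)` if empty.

Group flights by origin.
Per group compute: MIN(seats), COUNT(*).
  Delhi: ids {9, 18, 34} → MIN(seats)=16, COUNT(*)=3
  Lima: ids {19, 27, 31} → MIN(seats)=3, COUNT(*)=3
  Macau: ids {6, 21} → MIN(seats)=19, COUNT(*)=2
  Porto: ids {12, 29, 33} → MIN(seats)=22, COUNT(*)=3

Delhi | 16 | 3 ; Lima | 3 | 3 ; Macau | 19 | 2 ; Porto | 22 | 3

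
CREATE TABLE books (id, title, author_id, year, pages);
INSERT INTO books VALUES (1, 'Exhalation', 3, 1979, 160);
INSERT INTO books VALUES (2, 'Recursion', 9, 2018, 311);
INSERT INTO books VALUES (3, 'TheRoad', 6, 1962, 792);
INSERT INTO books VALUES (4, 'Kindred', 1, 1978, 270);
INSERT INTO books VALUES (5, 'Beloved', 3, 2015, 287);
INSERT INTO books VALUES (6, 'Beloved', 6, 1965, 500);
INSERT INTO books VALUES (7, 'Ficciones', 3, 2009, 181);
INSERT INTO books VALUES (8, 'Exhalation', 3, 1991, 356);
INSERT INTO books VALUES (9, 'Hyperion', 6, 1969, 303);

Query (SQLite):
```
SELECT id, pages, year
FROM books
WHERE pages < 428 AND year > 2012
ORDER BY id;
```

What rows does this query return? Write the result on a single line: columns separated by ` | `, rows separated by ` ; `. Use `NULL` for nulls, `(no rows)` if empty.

2 | 311 | 2018 ; 5 | 287 | 2015

pages < 428: ids {1, 2, 4, 5, 7, 8, 9}
year > 2012: ids {2, 5}
Combine with AND.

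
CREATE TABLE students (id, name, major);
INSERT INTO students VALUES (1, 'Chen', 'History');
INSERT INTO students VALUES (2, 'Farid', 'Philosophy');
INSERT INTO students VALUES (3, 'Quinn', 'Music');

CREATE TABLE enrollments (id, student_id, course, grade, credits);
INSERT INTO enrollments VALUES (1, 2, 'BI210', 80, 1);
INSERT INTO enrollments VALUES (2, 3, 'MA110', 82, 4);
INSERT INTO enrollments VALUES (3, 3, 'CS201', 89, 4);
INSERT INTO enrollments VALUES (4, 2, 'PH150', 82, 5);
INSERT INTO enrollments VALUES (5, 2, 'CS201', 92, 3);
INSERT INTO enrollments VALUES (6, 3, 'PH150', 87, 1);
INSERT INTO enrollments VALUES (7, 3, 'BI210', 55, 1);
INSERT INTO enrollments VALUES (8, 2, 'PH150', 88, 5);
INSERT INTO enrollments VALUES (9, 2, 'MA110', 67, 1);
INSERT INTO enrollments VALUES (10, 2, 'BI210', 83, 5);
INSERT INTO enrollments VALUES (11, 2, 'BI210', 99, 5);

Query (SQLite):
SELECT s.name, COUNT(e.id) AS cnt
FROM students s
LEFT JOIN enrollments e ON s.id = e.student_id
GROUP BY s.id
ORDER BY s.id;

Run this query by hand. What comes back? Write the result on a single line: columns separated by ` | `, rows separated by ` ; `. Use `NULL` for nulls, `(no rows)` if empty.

LEFT JOIN keeps every students row; unmatched ones get NULL for enrollments columns.
Group by students.id and compute COUNT(e.id). COUNT(col) of an all-NULL group is 0.
  1: ids {—} → COUNT(e.id)=0
  2: ids {1, 4, 5, 8, 9, 10, 11} → COUNT(e.id)=7
  3: ids {2, 3, 6, 7} → COUNT(e.id)=4

Chen | 0 ; Farid | 7 ; Quinn | 4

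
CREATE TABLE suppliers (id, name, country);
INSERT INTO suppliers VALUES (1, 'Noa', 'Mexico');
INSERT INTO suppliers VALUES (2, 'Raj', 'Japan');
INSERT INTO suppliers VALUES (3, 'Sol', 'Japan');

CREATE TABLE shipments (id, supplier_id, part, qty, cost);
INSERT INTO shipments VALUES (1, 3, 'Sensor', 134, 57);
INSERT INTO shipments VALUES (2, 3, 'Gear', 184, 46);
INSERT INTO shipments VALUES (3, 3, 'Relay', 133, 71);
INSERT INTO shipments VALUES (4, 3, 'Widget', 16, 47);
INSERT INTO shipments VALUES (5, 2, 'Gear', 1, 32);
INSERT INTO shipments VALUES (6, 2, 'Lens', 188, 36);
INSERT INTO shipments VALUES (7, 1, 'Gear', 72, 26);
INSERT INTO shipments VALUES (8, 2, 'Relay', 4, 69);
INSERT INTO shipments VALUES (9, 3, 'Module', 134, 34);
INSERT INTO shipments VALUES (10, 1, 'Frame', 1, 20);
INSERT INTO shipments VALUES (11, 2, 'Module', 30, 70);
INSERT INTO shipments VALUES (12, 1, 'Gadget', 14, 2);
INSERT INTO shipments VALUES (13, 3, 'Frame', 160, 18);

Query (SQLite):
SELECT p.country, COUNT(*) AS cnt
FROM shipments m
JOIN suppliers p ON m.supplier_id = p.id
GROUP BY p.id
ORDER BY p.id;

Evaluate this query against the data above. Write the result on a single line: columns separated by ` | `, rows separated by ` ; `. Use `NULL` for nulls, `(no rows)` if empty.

Mexico | 3 ; Japan | 4 ; Japan | 6

Join each shipments row to its suppliers via supplier_id.
Group joined rows by suppliers.id; compute COUNT(*) per group.
  1: ids {7, 10, 12} → COUNT(*)=3
  2: ids {5, 6, 8, 11} → COUNT(*)=4
  3: ids {1, 2, 3, 4, 9, 13} → COUNT(*)=6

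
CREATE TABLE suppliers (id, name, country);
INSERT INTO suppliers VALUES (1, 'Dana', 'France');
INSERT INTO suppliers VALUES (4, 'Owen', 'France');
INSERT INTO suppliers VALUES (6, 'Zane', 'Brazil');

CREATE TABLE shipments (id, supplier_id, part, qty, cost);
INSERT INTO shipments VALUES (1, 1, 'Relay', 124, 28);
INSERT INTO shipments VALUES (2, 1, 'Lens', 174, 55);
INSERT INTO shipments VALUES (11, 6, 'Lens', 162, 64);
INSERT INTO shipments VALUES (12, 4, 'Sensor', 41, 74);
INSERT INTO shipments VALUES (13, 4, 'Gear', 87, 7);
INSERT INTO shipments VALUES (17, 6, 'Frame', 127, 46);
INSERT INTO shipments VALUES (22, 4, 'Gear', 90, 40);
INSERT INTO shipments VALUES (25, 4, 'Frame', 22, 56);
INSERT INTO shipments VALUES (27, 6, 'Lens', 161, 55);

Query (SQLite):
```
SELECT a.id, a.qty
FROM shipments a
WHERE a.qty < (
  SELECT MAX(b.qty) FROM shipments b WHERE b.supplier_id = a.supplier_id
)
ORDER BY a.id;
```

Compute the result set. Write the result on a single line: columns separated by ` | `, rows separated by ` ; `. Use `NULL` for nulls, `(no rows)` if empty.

For each shipments row a, compute MAX(qty) over rows sharing a.supplier_id.
Keep row a if a.qty < that per-group MAX.
  supplier_id=1: MAX(qty) = 174
  supplier_id=4: MAX(qty) = 90
  supplier_id=6: MAX(qty) = 162

1 | 124 ; 12 | 41 ; 13 | 87 ; 17 | 127 ; 25 | 22 ; 27 | 161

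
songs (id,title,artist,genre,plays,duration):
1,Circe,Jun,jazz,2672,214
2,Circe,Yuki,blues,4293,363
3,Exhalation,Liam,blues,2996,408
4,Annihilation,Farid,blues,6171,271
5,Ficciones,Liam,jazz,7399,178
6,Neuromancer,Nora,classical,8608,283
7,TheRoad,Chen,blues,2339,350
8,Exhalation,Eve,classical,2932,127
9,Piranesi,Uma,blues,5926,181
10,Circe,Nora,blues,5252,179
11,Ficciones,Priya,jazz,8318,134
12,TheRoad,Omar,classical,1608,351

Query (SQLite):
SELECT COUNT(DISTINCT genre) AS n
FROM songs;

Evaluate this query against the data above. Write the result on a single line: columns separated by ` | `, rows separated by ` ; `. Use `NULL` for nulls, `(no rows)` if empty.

Count distinct non-NULL genre values.

3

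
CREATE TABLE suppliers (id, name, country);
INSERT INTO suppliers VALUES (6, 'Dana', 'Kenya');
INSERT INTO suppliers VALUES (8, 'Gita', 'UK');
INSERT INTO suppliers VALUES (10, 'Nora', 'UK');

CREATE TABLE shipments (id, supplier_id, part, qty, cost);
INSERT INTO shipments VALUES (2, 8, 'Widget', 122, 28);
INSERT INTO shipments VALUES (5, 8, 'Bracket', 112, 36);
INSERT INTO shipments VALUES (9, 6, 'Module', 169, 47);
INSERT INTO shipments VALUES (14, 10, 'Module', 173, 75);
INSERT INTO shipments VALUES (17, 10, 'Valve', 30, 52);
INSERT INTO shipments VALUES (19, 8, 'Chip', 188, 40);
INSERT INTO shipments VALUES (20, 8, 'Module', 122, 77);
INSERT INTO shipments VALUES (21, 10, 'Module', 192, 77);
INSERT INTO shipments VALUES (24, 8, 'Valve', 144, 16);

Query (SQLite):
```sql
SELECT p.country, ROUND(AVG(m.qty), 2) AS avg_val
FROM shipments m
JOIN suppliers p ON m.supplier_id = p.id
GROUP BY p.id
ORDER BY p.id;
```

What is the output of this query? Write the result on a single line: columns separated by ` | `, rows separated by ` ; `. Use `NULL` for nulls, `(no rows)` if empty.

Join each shipments row to its suppliers via supplier_id.
Group joined rows by suppliers.id; compute ROUND(AVG(m.qty), 2) per group.
  6: ids {9} → ROUND(AVG(m.qty), 2)=169
  8: ids {2, 5, 19, 20, 24} → ROUND(AVG(m.qty), 2)=137.6
  10: ids {14, 17, 21} → ROUND(AVG(m.qty), 2)=131.67

Kenya | 169 ; UK | 137.6 ; UK | 131.67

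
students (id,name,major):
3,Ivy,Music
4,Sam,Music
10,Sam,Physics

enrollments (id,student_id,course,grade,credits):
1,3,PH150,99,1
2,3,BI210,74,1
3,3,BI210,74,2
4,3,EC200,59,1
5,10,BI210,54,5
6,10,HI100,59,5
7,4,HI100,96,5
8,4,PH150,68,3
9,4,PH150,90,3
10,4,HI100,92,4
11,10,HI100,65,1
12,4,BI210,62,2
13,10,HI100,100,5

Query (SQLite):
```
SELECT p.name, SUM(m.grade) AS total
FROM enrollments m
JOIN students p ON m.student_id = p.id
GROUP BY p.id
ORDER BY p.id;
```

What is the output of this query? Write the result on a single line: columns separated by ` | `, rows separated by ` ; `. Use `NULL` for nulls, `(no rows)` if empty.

Ivy | 306 ; Sam | 408 ; Sam | 278

Join each enrollments row to its students via student_id.
Group joined rows by students.id; compute SUM(m.grade) per group.
  3: ids {1, 2, 3, 4} → SUM(m.grade)=306
  4: ids {7, 8, 9, 10, 12} → SUM(m.grade)=408
  10: ids {5, 6, 11, 13} → SUM(m.grade)=278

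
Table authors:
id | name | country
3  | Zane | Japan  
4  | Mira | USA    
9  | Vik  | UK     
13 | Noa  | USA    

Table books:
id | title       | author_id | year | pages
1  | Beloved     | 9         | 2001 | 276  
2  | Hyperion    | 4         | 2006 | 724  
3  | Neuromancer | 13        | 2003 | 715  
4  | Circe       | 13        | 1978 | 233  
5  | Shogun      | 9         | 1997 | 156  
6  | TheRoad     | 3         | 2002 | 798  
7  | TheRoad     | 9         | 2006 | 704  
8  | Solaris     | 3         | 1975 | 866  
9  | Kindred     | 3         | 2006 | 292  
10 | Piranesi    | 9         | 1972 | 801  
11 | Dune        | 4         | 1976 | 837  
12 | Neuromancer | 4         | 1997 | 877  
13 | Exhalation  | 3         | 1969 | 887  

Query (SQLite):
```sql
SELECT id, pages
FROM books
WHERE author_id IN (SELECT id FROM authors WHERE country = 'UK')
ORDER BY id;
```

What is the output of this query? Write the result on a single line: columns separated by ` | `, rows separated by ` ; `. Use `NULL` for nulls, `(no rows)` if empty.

1 | 276 ; 5 | 156 ; 7 | 704 ; 10 | 801

Inner query: authors.id where country = 'UK'.
Outer: keep books rows whose author_id is in that set.
Inner query → {9}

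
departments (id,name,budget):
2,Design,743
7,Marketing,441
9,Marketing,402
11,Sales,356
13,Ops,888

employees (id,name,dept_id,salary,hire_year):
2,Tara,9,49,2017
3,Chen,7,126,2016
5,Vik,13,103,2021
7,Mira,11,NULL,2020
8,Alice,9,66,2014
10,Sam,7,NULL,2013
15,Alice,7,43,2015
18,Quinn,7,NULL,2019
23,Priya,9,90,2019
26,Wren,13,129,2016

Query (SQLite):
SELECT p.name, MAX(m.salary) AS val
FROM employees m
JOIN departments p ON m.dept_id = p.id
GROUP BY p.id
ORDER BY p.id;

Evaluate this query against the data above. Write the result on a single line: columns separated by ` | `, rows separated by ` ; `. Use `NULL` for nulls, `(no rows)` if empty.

Marketing | 126 ; Marketing | 90 ; Sales | NULL ; Ops | 129

Join each employees row to its departments via dept_id.
Group joined rows by departments.id; compute MAX(m.salary) per group.
  7: ids {3, 10, 15, 18} → MAX(m.salary)=126
  9: ids {2, 8, 23} → MAX(m.salary)=90
  11: ids {7} → MAX(m.salary)=NULL
  13: ids {5, 26} → MAX(m.salary)=129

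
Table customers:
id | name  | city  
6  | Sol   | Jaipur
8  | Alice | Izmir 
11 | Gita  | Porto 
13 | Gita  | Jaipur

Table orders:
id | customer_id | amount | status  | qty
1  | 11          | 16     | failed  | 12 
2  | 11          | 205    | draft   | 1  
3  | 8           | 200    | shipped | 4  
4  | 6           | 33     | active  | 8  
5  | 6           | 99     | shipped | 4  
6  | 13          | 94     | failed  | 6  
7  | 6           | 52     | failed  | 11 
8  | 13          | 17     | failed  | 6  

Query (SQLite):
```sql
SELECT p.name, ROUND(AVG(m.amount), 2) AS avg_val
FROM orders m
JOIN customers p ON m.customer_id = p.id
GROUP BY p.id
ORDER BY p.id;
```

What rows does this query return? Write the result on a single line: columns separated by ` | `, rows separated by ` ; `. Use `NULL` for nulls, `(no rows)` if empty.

Join each orders row to its customers via customer_id.
Group joined rows by customers.id; compute ROUND(AVG(m.amount), 2) per group.
  6: ids {4, 5, 7} → ROUND(AVG(m.amount), 2)=61.33
  8: ids {3} → ROUND(AVG(m.amount), 2)=200
  11: ids {1, 2} → ROUND(AVG(m.amount), 2)=110.5
  13: ids {6, 8} → ROUND(AVG(m.amount), 2)=55.5

Sol | 61.33 ; Alice | 200 ; Gita | 110.5 ; Gita | 55.5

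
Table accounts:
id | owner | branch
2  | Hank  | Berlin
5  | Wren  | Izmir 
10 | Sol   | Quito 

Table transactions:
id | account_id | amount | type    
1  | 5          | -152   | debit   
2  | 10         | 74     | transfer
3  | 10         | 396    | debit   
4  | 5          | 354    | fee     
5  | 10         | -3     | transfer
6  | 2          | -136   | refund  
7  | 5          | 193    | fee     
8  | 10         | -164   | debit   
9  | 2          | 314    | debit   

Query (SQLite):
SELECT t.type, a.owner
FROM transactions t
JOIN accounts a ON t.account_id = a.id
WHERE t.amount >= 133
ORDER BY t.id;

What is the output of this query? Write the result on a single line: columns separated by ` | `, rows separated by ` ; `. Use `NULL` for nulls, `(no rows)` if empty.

debit | Sol ; fee | Wren ; fee | Wren ; debit | Hank

Each transactions row matches the accounts row where account_id = accounts.id.
Then keep rows with t.amount >= 133.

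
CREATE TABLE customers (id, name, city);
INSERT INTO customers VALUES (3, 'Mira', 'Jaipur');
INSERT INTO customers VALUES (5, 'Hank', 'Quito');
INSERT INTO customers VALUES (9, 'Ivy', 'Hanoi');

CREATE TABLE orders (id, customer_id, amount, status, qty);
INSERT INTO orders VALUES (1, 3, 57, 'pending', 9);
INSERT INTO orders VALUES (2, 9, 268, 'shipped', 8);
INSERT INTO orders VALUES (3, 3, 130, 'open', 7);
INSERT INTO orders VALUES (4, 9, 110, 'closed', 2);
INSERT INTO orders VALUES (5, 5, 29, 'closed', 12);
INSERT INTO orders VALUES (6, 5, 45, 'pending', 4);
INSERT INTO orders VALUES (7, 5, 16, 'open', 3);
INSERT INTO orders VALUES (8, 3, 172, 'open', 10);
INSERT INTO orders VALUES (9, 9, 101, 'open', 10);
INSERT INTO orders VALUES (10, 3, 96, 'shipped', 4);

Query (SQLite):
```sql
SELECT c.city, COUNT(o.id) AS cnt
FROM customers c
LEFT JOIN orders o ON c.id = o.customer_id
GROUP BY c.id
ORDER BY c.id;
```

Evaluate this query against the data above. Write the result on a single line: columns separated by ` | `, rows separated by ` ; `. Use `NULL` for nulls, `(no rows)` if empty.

Jaipur | 4 ; Quito | 3 ; Hanoi | 3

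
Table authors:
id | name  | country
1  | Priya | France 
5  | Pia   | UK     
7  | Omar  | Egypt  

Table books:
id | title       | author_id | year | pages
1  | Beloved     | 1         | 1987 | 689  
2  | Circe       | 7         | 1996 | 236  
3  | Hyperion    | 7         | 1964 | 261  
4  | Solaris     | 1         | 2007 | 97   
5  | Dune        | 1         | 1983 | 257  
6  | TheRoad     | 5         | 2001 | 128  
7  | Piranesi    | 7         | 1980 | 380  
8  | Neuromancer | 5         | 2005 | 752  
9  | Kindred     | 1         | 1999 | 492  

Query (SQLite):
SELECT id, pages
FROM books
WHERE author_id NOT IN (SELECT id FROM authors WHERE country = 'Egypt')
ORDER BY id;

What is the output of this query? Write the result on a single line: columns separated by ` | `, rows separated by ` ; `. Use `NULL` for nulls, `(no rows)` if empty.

1 | 689 ; 4 | 97 ; 5 | 257 ; 6 | 128 ; 8 | 752 ; 9 | 492

Inner query: authors.id where country = 'Egypt'.
Outer: keep books rows whose author_id is not in that set.
Inner query → {7}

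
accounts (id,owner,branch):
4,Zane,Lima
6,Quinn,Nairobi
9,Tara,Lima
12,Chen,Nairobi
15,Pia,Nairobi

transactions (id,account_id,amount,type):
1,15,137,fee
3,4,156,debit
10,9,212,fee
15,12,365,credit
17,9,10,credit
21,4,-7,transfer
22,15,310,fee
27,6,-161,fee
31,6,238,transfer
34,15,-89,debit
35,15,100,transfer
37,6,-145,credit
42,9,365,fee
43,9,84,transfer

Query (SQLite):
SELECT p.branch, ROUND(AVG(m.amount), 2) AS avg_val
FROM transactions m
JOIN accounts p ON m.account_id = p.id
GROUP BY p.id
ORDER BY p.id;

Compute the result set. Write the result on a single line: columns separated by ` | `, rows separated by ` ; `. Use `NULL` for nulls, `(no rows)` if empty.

Join each transactions row to its accounts via account_id.
Group joined rows by accounts.id; compute ROUND(AVG(m.amount), 2) per group.
  4: ids {3, 21} → ROUND(AVG(m.amount), 2)=74.5
  6: ids {27, 31, 37} → ROUND(AVG(m.amount), 2)=-22.67
  9: ids {10, 17, 42, 43} → ROUND(AVG(m.amount), 2)=167.75
  12: ids {15} → ROUND(AVG(m.amount), 2)=365
  15: ids {1, 22, 34, 35} → ROUND(AVG(m.amount), 2)=114.5

Lima | 74.5 ; Nairobi | -22.67 ; Lima | 167.75 ; Nairobi | 365 ; Nairobi | 114.5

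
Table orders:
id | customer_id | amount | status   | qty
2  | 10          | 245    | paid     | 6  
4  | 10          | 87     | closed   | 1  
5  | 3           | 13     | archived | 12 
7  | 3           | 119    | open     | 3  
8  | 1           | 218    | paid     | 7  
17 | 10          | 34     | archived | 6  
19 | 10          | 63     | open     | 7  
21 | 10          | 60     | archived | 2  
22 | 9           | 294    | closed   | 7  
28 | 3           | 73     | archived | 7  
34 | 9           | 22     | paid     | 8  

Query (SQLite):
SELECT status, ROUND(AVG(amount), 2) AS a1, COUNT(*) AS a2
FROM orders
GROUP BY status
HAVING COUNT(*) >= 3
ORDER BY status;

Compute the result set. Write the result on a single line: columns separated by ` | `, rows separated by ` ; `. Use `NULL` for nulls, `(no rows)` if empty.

Group orders by status.
Per group compute: ROUND(AVG(amount), 2), COUNT(*).
HAVING: drop groups with fewer than 3 rows.
  archived: ids {5, 17, 21, 28} → ROUND(AVG(amount), 2)=45, COUNT(*)=4
  closed: ids {4, 22} → ROUND(AVG(amount), 2)=190.5, COUNT(*)=2
  open: ids {7, 19} → ROUND(AVG(amount), 2)=91, COUNT(*)=2
  paid: ids {2, 8, 34} → ROUND(AVG(amount), 2)=161.67, COUNT(*)=3

archived | 45 | 4 ; paid | 161.67 | 3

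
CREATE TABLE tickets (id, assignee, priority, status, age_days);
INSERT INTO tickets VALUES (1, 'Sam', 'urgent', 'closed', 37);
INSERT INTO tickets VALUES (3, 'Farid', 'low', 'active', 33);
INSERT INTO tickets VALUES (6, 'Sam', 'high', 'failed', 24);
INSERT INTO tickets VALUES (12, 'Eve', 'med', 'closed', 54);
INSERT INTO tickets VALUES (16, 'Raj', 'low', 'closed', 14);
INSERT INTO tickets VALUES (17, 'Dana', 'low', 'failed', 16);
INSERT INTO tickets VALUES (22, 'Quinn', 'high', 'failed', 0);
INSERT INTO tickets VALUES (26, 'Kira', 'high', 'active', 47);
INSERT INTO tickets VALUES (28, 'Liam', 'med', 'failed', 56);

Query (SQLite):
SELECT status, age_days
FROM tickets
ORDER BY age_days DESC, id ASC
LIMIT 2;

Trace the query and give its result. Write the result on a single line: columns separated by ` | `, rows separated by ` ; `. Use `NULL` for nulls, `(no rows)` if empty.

Sort by age_days desc, tiebreak id asc: (56, id=28), (54, id=12), (47, id=26), (37, id=1), (33, id=3) …. Take first 2.

failed | 56 ; closed | 54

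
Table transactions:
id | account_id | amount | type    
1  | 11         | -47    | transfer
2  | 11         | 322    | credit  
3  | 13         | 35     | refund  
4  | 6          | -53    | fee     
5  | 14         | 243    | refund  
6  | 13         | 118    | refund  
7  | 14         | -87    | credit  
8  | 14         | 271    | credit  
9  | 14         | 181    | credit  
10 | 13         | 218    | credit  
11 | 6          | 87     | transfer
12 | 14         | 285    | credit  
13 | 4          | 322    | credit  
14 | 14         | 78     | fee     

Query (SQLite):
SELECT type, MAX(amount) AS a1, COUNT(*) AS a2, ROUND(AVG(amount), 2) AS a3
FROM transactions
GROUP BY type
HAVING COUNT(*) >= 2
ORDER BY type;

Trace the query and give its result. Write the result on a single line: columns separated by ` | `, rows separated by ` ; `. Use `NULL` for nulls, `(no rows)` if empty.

Group transactions by type.
Per group compute: MAX(amount), COUNT(*), ROUND(AVG(amount), 2).
HAVING: drop groups with fewer than 2 rows.
  credit: ids {2, 7, 8, 9, 10, 12, 13} → MAX(amount)=322, COUNT(*)=7, ROUND(AVG(amount), 2)=216
  fee: ids {4, 14} → MAX(amount)=78, COUNT(*)=2, ROUND(AVG(amount), 2)=12.5
  refund: ids {3, 5, 6} → MAX(amount)=243, COUNT(*)=3, ROUND(AVG(amount), 2)=132
  transfer: ids {1, 11} → MAX(amount)=87, COUNT(*)=2, ROUND(AVG(amount), 2)=20

credit | 322 | 7 | 216 ; fee | 78 | 2 | 12.5 ; refund | 243 | 3 | 132 ; transfer | 87 | 2 | 20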